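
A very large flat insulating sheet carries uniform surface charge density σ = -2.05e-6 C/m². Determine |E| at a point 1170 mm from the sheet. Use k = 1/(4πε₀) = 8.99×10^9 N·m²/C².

By planar symmetry E is perpendicular to the sheet and uniform; use a Gaussian pillbox with flat faces of area A on each side of the sheet.
Flux Φ = 2EA and Q_enc = σA, so 2EA = σA/ε₀ ⇒ E = |σ|/(2ε₀), independent of distance.
E = 2πk|σ| = 2π(8.99×10^9)(2.05e-6) = 1.16×10^5 N/C.

1.16×10^5 V/m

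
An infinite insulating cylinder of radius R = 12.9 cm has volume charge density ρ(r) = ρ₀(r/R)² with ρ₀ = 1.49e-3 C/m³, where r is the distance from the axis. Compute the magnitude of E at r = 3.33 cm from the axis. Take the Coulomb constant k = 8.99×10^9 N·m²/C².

|E| = 9.34×10^4 N/C

Coaxial Gaussian cylinder, radius r = 3.33 cm, length L (r < R).
λ_enc = ∫₀^r ρ(r')·2πr' dr' = (2πρ₀/R²)·r^4/4 = 1.729e-7 C/m.
Since E is radial and uniform over the curved surface, Φ = E·2πrL = Q_enc/ε₀ = λ_enc L/ε₀.
E = 2k|λ_enc|/r = 2(8.99×10^9)(1.729×10^-7)/(0.0333) = 9.34×10^4 N/C.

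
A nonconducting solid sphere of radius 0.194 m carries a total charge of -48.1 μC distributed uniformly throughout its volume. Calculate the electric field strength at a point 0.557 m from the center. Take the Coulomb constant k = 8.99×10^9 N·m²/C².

By spherical symmetry E is radial; choose a Gaussian sphere of radius r = 0.557 m (r > R, so the entire charge is enclosed).
Q_enc = -48.1 μC = -4.81e-5 C.
By Gauss's law, ∮E·dA = E·4πr² = Q_enc/ε₀.
E = k|Q_enc|/r² = (8.99×10^9)(4.81×10^-5)/(0.557)² = 1.39×10^6 N/C.

E ≈ 1.39×10^6 N/C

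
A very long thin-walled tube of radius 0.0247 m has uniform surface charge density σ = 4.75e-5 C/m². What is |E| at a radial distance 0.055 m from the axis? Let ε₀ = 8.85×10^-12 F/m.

|E| ≈ 2.41×10^6 N/C

Take a coaxial cylindrical Gaussian surface of radius r = 0.055 m and length L (r > 0.0247 m).
The whole shell is enclosed: λ_enc = σ·2πR = (4.75×10^-5)·2π·(0.0247) = 7.372e-6 C/m.
Gauss's law: E·2πrL = λ_enc L/ε₀.
E = |λ_enc|/(2πε₀r) = (7.372×10^-6)/(2π·8.85×10^-12·0.055) = 2.41×10^6 N/C.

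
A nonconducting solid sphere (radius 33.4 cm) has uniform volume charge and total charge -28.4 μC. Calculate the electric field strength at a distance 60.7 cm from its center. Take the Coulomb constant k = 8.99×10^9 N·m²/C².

Take a concentric spherical Gaussian surface of radius r = 60.7 cm (r > R, so the entire charge is enclosed).
Q_enc = -28.4 μC = -2.84e-5 C.
Since E is radial and uniform over the Gaussian sphere, Φ = E·4πr² = Q_enc/ε₀.
E = k|Q_enc|/r² = (8.99×10^9)(2.84×10^-5)/(0.607)² = 6.93×10^5 N/C.

E ≈ 6.93×10^5 N/C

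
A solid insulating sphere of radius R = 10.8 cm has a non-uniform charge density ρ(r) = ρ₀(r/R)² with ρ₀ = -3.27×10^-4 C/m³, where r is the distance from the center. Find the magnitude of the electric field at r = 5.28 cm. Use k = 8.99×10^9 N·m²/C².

9.32×10^4 V/m

Symmetry ⇒ E = E(r) r̂. Gaussian sphere of radius r = 5.28 cm (r < R).
Integrate the density: Q_enc = 4π ∫₀^r ρ₀(r'/R)^2 r'² dr' = 4πρ₀ r^5/(5·R²) = -2.891×10^-8 C.
Since E is radial and uniform over the Gaussian sphere, Φ = E·4πr² = Q_enc/ε₀.
E = k|Q_enc|/r² = (8.99×10^9)(2.891×10^-8)/(0.0528)² = 9.32×10^4 N/C.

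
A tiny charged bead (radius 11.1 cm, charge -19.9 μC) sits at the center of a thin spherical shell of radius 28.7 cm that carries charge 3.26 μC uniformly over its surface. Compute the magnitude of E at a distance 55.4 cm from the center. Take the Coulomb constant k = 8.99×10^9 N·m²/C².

Symmetry ⇒ E = E(r) r̂. Gaussian sphere of radius r = 55.4 cm (r > 28.7 cm, enclosing both).
Q_enc = (-19.9 μC) + (3.26 μC) = -1.664e-5 C.
Since E is radial and uniform over the Gaussian sphere, Φ = E·4πr² = Q_enc/ε₀.
E = k|Q_enc|/r² = (8.99×10^9)(1.664×10^-5)/(0.554)² = 4.87×10^5 N/C.

E = 4.87×10^5 V/m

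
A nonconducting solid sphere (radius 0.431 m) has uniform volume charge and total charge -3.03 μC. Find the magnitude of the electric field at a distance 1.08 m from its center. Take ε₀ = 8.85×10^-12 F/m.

Use a concentric Gaussian sphere at r = 1.08 m (r > R, so the entire charge is enclosed).
Q_enc = -3.03 μC = -3.03×10^-6 C.
Gauss's law: E·4πr² = Q_enc/ε₀.
E = |Q_enc|/(4πε₀r²) = (3.03×10^-6)/(4π·8.85×10^-12·(1.08)²) = 2.34×10^4 N/C.

|E| ≈ 2.34e4 N/C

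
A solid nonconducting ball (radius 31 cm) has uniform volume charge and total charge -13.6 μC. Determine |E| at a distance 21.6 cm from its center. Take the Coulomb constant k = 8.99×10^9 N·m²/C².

Symmetry ⇒ E = E(r) r̂. Gaussian sphere of radius r = 21.6 cm (r < R).
For a uniform sphere the enclosed fraction is (r/R)³, so Q_enc = (-13.6 μC)(0.216/0.31)³ = -4.601e-6 C.
Gauss's law: E·4πr² = Q_enc/ε₀.
E = k|Q_enc|/r² = (8.99×10^9)(4.601×10^-6)/(0.216)² = 8.86e5 N/C.

|E| ≈ 8.86×10^5 V/m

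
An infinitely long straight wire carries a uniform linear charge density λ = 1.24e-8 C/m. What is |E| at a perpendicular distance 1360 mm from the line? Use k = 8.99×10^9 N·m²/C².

By cylindrical symmetry E is radial; use a coaxial Gaussian cylinder of radius 1360 mm and length L.
Q_enc = λL, so λ_enc = 1.24×10^-8 C/m.
Since E is radial and uniform over the curved surface, Φ = E·2πrL = Q_enc/ε₀ = λ_enc L/ε₀.
E = 2k|λ_enc|/r = 2(8.99×10^9)(1.24×10^-8)/(1.36) = 164 N/C.

|E| ≈ 164 N/C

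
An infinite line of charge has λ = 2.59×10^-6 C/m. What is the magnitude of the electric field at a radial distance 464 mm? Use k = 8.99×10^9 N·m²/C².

|E| ≈ 1.00×10^5 N/C

Choose a coaxial cylinder of radius r = 464 mm (arbitrary length L) as the Gaussian surface.
Q_enc = λL, so λ_enc = 2.59e-6 C/m.
By Gauss's law (flux through the curved wall only), E·2πrL = λ_enc L/ε₀.
E = 2k|λ_enc|/r = 2(8.99×10^9)(2.59×10^-6)/(0.464) = 1.00×10^5 N/C.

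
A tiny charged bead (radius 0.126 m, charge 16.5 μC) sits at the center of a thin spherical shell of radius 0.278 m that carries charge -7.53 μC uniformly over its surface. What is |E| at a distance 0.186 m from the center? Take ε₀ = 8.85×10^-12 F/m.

Use a concentric Gaussian sphere at r = 0.186 m (between the bodies, 0.126 m < r < 0.278 m).
The shell at 0.278 m lies outside the Gaussian surface, so Q_enc = 16.5 μC = 1.65e-5 C.
Gauss's law: E·4πr² = Q_enc/ε₀.
E = |Q_enc|/(4πε₀r²) = (1.65e-5)/(4π·8.85×10^-12·(0.186)²) = 4.29×10^6 N/C.

E ≈ 4.29×10^6 V/m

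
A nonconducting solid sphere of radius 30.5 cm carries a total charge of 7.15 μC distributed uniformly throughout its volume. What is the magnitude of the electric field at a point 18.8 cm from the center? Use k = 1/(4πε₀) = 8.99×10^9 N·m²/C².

Take a concentric spherical Gaussian surface of radius r = 18.8 cm (r < R).
Only the charge within r is enclosed: Q_enc = Q·(r/R)³ = (7.15 μC)·(18.8 cm/30.5 cm)³ = 1.674×10^-6 C.
By Gauss's law, ∮E·dA = E·4πr² = Q_enc/ε₀.
E = k|Q_enc|/r² = (8.99×10^9)(1.674×10^-6)/(0.188)² = 4.26×10^5 N/C.

|E| = 4.26e5 N/C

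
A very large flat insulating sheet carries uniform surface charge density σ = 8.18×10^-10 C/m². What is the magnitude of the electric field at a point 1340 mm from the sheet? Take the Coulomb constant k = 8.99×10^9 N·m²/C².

By planar symmetry E is perpendicular to the sheet and uniform; use a Gaussian pillbox with flat faces of area A on each side of the sheet.
Only the two end caps contribute flux: Φ = 2EA. With Q_enc = σA, Gauss's law gives E = |σ|/(2ε₀).
E = 2πk|σ| = 2π(8.99×10^9)(8.18×10^-10) = 46.2 N/C.

|E| = 46.2 V/m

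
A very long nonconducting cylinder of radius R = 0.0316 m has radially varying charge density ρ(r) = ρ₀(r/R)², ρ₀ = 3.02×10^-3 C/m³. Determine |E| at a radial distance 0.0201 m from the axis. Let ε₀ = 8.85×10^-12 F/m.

By cylindrical symmetry E is radial; use a coaxial Gaussian cylinder of radius 0.0201 m and length L (r < R).
Integrating ρ over the cross-section to radius r: λ_enc = (2πρ₀/R²) ∫₀^r r'^3 dr' = 2πρ₀ r^4/(4·R²) = 7.754×10^-7 C/m.
By Gauss's law (flux through the curved wall only), E·2πrL = λ_enc L/ε₀.
E = |λ_enc|/(2πε₀r) = (7.754e-7)/(2π·8.85×10^-12·0.0201) = 6.94e5 N/C.

6.94e5 N/C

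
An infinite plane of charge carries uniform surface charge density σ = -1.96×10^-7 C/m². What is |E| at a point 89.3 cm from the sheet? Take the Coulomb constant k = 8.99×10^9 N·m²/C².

Choose a cylindrical pillbox piercing the sheet, end faces (area A) parallel to it.
Flux Φ = 2EA and Q_enc = σA, so 2EA = σA/ε₀ ⇒ E = |σ|/(2ε₀), independent of distance.
E = 2πk|σ| = 2π(8.99×10^9)(1.96×10^-7) = 1.11e4 N/C.

E ≈ 1.11×10^4 V/m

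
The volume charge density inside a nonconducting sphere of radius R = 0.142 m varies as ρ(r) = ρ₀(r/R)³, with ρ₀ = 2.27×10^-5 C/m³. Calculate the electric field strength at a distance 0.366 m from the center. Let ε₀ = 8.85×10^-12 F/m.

E = 9.14e3 N/C

Symmetry ⇒ E = E(r) r̂. Gaussian sphere of radius r = 0.366 m (r > R, all charge enclosed).
Q_enc = 4π ∫₀^R ρ₀(r'/R)^3 r'² dr' = 4πρ₀R³/6 = 1.361×10^-7 C.
Applying ∮E·dA = Q_enc/ε₀ with Φ = E(4πr²):
E = |Q_enc|/(4πε₀r²) = (1.361e-7)/(4π·8.85×10^-12·(0.366)²) = 9.14×10^3 N/C.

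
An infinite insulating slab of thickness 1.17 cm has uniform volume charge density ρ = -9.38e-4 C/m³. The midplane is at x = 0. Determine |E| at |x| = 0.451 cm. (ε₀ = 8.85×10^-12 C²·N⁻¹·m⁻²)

|E| = 4.78e5 V/m

By symmetry E is perpendicular to the slab. A Gaussian pillbox from −0.451 cm to +0.451 cm (face area A) lies entirely within the slab.
Q_enc = ρ·(2x)·A and flux = 2EA, so 2EA = 2ρxA/ε₀ ⇒ E = |ρ|x/ε₀.
E = (9.38e-4)(0.00451)/(8.85×10^-12) = 4.78×10^5 N/C.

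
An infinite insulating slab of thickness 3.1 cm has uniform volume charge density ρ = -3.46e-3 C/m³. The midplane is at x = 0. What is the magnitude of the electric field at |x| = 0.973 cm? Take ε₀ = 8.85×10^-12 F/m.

By symmetry E is perpendicular to the slab. A Gaussian pillbox from −0.973 cm to +0.973 cm (face area A) lies entirely within the slab.
Q_enc = ρ·(2x)·A and flux = 2EA, so 2EA = 2ρxA/ε₀ ⇒ E = |ρ|x/ε₀.
E = (3.46×10^-3)(0.00973)/(8.85×10^-12) = 3.80e6 N/C.

|E| = 3.80×10^6 N/C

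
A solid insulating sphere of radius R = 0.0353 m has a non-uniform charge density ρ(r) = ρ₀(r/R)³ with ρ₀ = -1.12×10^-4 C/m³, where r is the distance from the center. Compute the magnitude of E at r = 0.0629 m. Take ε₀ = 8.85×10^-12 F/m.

Take a concentric spherical Gaussian surface of radius r = 0.0629 m (r > R, all charge enclosed).
Q_enc = 4π ∫₀^R ρ₀(r'/R)^3 r'² dr' = 4πρ₀R³/6 = -1.032×10^-8 C.
Since E is radial and uniform over the Gaussian sphere, Φ = E·4πr² = Q_enc/ε₀.
E = |Q_enc|/(4πε₀r²) = (1.032×10^-8)/(4π·8.85×10^-12·(0.0629)²) = 2.35×10^4 N/C.

2.35×10^4 N/C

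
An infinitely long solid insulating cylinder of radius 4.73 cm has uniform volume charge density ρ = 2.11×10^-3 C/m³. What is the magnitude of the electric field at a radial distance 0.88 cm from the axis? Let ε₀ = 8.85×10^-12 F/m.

1.05×10^6 N/C

Coaxial Gaussian cylinder, radius r = 0.88 cm, length L (r < R).
Charge inside radius r per length L is ρ·πr²·L, so λ_enc = ρπr² = 5.133×10^-7 C/m.
By Gauss's law (flux through the curved wall only), E·2πrL = λ_enc L/ε₀.
E = |λ_enc|/(2πε₀r) = (5.133e-7)/(2π·8.85×10^-12·0.0088) = 1.05×10^6 N/C.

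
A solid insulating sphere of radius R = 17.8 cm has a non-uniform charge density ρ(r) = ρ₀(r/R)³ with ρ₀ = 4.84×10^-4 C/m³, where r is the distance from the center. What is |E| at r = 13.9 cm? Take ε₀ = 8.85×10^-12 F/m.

By spherical symmetry E is radial; choose a Gaussian sphere of radius r = 13.9 cm (r < R).
Integrate the density: Q_enc = 4π ∫₀^r ρ₀(r'/R)^3 r'² dr' = 4πρ₀ r^6/(6·R³) = 1.296e-6 C.
By Gauss's law, ∮E·dA = E·4πr² = Q_enc/ε₀.
E = |Q_enc|/(4πε₀r²) = (1.296e-6)/(4π·8.85×10^-12·(0.139)²) = 6.03×10^5 N/C.

E ≈ 6.03e5 V/m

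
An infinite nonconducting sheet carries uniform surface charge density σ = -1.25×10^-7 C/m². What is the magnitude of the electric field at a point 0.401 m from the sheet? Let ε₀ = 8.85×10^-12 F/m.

The symmetry is planar: E is normal to the sheet and the same magnitude on both sides. Take a pillbox straddling the sheet with end-cap area A.
Flux Φ = 2EA and Q_enc = σA, so 2EA = σA/ε₀ ⇒ E = |σ|/(2ε₀), independent of distance.
E = |σ|/(2ε₀) = (1.25×10^-7)/(2·8.85×10^-12) = 7.06×10^3 N/C.

E = 7.06×10^3 N/C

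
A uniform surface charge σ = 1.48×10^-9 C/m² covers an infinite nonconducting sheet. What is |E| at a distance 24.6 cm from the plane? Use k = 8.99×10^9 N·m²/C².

By planar symmetry E is perpendicular to the sheet and uniform; use a Gaussian pillbox with flat faces of area A on each side of the sheet.
Only the two end caps contribute flux: Φ = 2EA. With Q_enc = σA, Gauss's law gives E = |σ|/(2ε₀).
E = 2πk|σ| = 2π(8.99×10^9)(1.48e-9) = 83.6 N/C.

|E| = 83.6 N/C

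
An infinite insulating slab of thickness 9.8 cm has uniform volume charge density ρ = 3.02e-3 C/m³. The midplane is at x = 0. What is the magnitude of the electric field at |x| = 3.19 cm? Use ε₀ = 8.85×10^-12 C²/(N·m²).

By symmetry E is perpendicular to the slab. A Gaussian pillbox from −3.19 cm to +3.19 cm (face area A) lies entirely within the slab.
Q_enc = ρ·(2x)·A and flux = 2EA, so 2EA = 2ρxA/ε₀ ⇒ E = |ρ|x/ε₀.
E = (3.02×10^-3)(0.0319)/(8.85×10^-12) = 1.09×10^7 N/C.

|E| = 1.09e7 N/C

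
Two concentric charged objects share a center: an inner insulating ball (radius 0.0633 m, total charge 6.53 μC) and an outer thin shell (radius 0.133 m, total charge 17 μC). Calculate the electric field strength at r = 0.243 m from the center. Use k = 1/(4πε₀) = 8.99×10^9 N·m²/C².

E = 3.58×10^6 N/C

Take a concentric spherical Gaussian surface of radius r = 0.243 m (r > 0.133 m, enclosing both).
Q_enc = (6.53 μC) + (17 μC) = 2.353×10^-5 C.
By Gauss's law, ∮E·dA = E·4πr² = Q_enc/ε₀.
E = k|Q_enc|/r² = (8.99×10^9)(2.353×10^-5)/(0.243)² = 3.58×10^6 N/C.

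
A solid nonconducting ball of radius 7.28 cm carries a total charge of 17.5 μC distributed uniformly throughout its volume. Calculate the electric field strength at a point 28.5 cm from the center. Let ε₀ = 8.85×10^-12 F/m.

Take a concentric spherical Gaussian surface of radius r = 28.5 cm (r > R, so the entire charge is enclosed).
Q_enc = 17.5 μC = 1.75×10^-5 C.
By Gauss's law, ∮E·dA = E·4πr² = Q_enc/ε₀.
E = |Q_enc|/(4πε₀r²) = (1.75×10^-5)/(4π·8.85×10^-12·(0.285)²) = 1.94×10^6 N/C.

|E| = 1.94×10^6 N/C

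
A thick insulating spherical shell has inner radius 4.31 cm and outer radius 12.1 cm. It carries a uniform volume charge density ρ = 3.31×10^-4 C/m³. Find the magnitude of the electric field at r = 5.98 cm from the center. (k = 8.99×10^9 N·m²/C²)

E = 4.66×10^5 N/C

Symmetry ⇒ E = E(r) r̂. Gaussian sphere of radius r = 5.98 cm (within the shell material, 4.31 cm < r < 12.1 cm).
Only the shell between 4.31 cm and r is enclosed: Q_enc = ρ·(4π/3)(r³ − a³) = (3.31×10^-4)·(4π/3)·((0.0598)³ − (0.0431)³) = 1.855×10^-7 C.
By Gauss's law, ∮E·dA = E·4πr² = Q_enc/ε₀.
E = k|Q_enc|/r² = (8.99×10^9)(1.855×10^-7)/(0.0598)² = 4.66e5 N/C.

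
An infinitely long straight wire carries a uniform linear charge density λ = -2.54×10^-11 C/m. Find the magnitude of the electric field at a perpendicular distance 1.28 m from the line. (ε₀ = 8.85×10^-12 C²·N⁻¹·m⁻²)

Choose a coaxial cylinder of radius r = 1.28 m (arbitrary length L) as the Gaussian surface.
Q_enc = λL, so λ_enc = -2.54×10^-11 C/m.
Gauss's law: E·2πrL = λ_enc L/ε₀.
E = |λ_enc|/(2πε₀r) = (2.54×10^-11)/(2π·8.85×10^-12·1.28) = 0.357 N/C.

E ≈ 0.357 N/C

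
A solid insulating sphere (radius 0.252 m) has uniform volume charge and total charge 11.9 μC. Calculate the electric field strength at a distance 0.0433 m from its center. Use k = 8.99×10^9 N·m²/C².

|E| ≈ 2.89e5 N/C

Use a concentric Gaussian sphere at r = 0.0433 m (r < R).
Only the charge within r is enclosed: Q_enc = Q·(r/R)³ = (11.9 μC)·(0.0433 m/0.252 m)³ = 6.037e-8 C.
Applying ∮E·dA = Q_enc/ε₀ with Φ = E(4πr²):
E = k|Q_enc|/r² = (8.99×10^9)(6.037e-8)/(0.0433)² = 2.89×10^5 N/C.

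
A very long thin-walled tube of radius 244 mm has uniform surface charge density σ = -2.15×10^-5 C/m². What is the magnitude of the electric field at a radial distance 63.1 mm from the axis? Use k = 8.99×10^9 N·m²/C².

Choose a coaxial cylinder of radius r = 63.1 mm (arbitrary length L) as the Gaussian surface (r < 244 mm, inside the shell).
No charge is enclosed, so Gauss's law gives E·2πrL = 0 ⇒ E = 0.

E = 0 (no enclosed charge)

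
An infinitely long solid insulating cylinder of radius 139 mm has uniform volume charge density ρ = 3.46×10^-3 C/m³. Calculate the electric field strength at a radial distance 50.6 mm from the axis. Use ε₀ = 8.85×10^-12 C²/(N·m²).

E = 9.89×10^6 N/C

By cylindrical symmetry E is radial; use a coaxial Gaussian cylinder of radius 50.6 mm and length L (r < R).
Enclosed charge per unit length: λ_enc = ρ·πr² = (3.46×10^-3)π(0.0506)² = 2.783×10^-5 C/m.
Gauss's law: E·2πrL = λ_enc L/ε₀.
E = |λ_enc|/(2πε₀r) = (2.783×10^-5)/(2π·8.85×10^-12·0.0506) = 9.89×10^6 N/C.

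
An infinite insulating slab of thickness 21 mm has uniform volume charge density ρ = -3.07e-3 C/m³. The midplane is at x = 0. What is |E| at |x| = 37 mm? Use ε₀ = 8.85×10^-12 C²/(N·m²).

E = 3.64×10^6 V/m

The point |x| = 37 mm lies outside the slab (half-thickness 0.0105 m). A symmetric pillbox spanning the full slab encloses Q_enc = ρ·d·A.
Flux = 2EA ⇒ E = |ρ|d/(2ε₀), independent of distance outside.
E = (3.07×10^-3)(0.021)/(2·8.85×10^-12) = 3.64×10^6 N/C.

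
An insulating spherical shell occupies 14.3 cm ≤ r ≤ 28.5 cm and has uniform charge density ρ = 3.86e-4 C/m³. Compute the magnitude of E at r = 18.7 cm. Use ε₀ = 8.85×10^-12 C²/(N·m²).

|E| ≈ 1.50×10^6 N/C

Symmetry ⇒ E = E(r) r̂. Gaussian sphere of radius r = 18.7 cm (within the shell material, 14.3 cm < r < 28.5 cm).
Enclosed charge is the volume from a to r: Q_enc = (4π/3)ρ(r³ − a³) = 5.845e-6 C.
Applying ∮E·dA = Q_enc/ε₀ with Φ = E(4πr²):
E = |Q_enc|/(4πε₀r²) = (5.845×10^-6)/(4π·8.85×10^-12·(0.187)²) = 1.50×10^6 N/C.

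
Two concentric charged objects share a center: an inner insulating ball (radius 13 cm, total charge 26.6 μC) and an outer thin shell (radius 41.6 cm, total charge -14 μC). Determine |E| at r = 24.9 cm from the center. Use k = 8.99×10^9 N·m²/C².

Take a concentric spherical Gaussian surface of radius r = 24.9 cm (between the bodies, 13 cm < r < 41.6 cm).
Only the inner charge is enclosed; the outer shell contributes nothing inside itself. Q_enc = 26.6 μC = 2.66×10^-5 C.
Gauss's law: E·4πr² = Q_enc/ε₀.
E = k|Q_enc|/r² = (8.99×10^9)(2.66×10^-5)/(0.249)² = 3.86e6 N/C.

E ≈ 3.86×10^6 N/C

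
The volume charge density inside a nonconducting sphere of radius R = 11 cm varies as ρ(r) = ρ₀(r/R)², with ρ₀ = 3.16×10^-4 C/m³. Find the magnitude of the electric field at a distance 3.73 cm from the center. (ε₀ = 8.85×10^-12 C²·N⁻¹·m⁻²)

Symmetry ⇒ E = E(r) r̂. Gaussian sphere of radius r = 3.73 cm (r < R).
Q_enc = ∫₀^r ρ(r')·4πr'² dr' = (4πρ₀/R²) ∫₀^r r'^4 dr' = 4πρ₀ r^5/(5·R²) = 4.739e-9 C.
Applying ∮E·dA = Q_enc/ε₀ with Φ = E(4πr²):
E = |Q_enc|/(4πε₀r²) = (4.739×10^-9)/(4π·8.85×10^-12·(0.0373)²) = 3.06×10^4 N/C.

3.06×10^4 N/C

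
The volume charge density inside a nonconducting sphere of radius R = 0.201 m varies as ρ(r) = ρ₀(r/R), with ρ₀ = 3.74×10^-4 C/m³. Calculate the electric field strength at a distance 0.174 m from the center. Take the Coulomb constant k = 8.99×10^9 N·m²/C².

|E| = 1.59e6 N/C

Symmetry ⇒ E = E(r) r̂. Gaussian sphere of radius r = 0.174 m (r < R).
Integrate the density: Q_enc = 4π ∫₀^r ρ₀(r'/R)^1 r'² dr' = 4πρ₀ r^4/(4·R) = 5.358×10^-6 C.
Since E is radial and uniform over the Gaussian sphere, Φ = E·4πr² = Q_enc/ε₀.
E = k|Q_enc|/r² = (8.99×10^9)(5.358e-6)/(0.174)² = 1.59×10^6 N/C.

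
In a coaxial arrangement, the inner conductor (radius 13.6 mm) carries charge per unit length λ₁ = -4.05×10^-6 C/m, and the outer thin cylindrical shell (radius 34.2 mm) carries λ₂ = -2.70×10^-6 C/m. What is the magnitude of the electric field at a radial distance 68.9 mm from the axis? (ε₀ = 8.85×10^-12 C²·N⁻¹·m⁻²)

|E| ≈ 1.76e6 N/C

Choose a coaxial cylinder of radius r = 68.9 mm (arbitrary length L) as the Gaussian surface (r > 34.2 mm, enclosing both).
λ_enc = λ₁ + λ₂ = (-4.05e-6) + (-2.70×10^-6) = -6.75×10^-6 C/m.
Gauss's law: E·2πrL = λ_enc L/ε₀.
E = |λ_enc|/(2πε₀r) = (6.75×10^-6)/(2π·8.85×10^-12·0.0689) = 1.76×10^6 N/C.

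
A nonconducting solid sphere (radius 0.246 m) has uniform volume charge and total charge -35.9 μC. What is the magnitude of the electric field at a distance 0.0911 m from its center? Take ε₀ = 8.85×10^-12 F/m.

Symmetry ⇒ E = E(r) r̂. Gaussian sphere of radius r = 0.0911 m (r < R).
For a uniform sphere the enclosed fraction is (r/R)³, so Q_enc = (-35.9 μC)(0.0911/0.246)³ = -1.823×10^-6 C.
Since E is radial and uniform over the Gaussian sphere, Φ = E·4πr² = Q_enc/ε₀.
E = |Q_enc|/(4πε₀r²) = (1.823×10^-6)/(4π·8.85×10^-12·(0.0911)²) = 1.98e6 N/C.

|E| = 1.98×10^6 N/C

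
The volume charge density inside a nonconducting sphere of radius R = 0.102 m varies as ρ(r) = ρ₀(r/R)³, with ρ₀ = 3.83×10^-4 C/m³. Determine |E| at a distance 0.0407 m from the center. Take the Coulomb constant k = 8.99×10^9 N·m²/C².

Take a concentric spherical Gaussian surface of radius r = 0.0407 m (r < R).
Integrate the density: Q_enc = 4π ∫₀^r ρ₀(r'/R)^3 r'² dr' = 4πρ₀ r^6/(6·R³) = 3.436×10^-9 C.
Applying ∮E·dA = Q_enc/ε₀ with Φ = E(4πr²):
E = k|Q_enc|/r² = (8.99×10^9)(3.436e-9)/(0.0407)² = 1.86×10^4 N/C.

E = 1.86e4 N/C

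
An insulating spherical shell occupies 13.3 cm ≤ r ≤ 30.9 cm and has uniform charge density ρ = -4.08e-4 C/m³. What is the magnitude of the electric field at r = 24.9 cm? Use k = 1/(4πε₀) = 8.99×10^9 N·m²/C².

|E| = 3.24e6 N/C

Symmetry ⇒ E = E(r) r̂. Gaussian sphere of radius r = 24.9 cm (within the shell material, 13.3 cm < r < 30.9 cm).
Enclosed charge is the volume from a to r: Q_enc = (4π/3)ρ(r³ − a³) = -2.236e-5 C.
Gauss's law: E·4πr² = Q_enc/ε₀.
E = k|Q_enc|/r² = (8.99×10^9)(2.236×10^-5)/(0.249)² = 3.24×10^6 N/C.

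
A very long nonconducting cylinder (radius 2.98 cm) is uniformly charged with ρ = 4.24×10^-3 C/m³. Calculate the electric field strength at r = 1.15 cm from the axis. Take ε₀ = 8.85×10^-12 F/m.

Coaxial Gaussian cylinder, radius r = 1.15 cm, length L (r < R).
Enclosed charge per unit length: λ_enc = ρ·πr² = (4.24×10^-3)π(0.0115)² = 1.762e-6 C/m.
Since E is radial and uniform over the curved surface, Φ = E·2πrL = Q_enc/ε₀ = λ_enc L/ε₀.
E = |λ_enc|/(2πε₀r) = (1.762e-6)/(2π·8.85×10^-12·0.0115) = 2.75e6 N/C.

|E| = 2.75×10^6 V/m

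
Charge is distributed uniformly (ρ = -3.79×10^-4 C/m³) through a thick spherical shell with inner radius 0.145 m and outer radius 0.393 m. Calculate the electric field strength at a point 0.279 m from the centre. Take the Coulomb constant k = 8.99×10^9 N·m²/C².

E ≈ 3.42×10^6 N/C

Take a concentric spherical Gaussian surface of radius r = 0.279 m (within the shell material, 0.145 m < r < 0.393 m).
Enclosed charge is the volume from a to r: Q_enc = (4π/3)ρ(r³ − a³) = -2.964×10^-5 C.
Gauss's law: E·4πr² = Q_enc/ε₀.
E = k|Q_enc|/r² = (8.99×10^9)(2.964e-5)/(0.279)² = 3.42×10^6 N/C.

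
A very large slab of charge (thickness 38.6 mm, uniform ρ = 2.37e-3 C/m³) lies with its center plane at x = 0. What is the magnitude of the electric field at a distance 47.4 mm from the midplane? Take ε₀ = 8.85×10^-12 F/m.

|E| = 5.17×10^6 N/C

The point |x| = 47.4 mm lies outside the slab (half-thickness 0.0193 m). A symmetric pillbox spanning the full slab encloses Q_enc = ρ·d·A.
Flux = 2EA ⇒ E = |ρ|d/(2ε₀), independent of distance outside.
E = (2.37e-3)(0.0386)/(2·8.85×10^-12) = 5.17×10^6 N/C.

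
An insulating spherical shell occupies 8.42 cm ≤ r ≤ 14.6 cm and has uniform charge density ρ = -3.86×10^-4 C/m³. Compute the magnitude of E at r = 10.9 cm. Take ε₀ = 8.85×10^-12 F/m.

Use a concentric Gaussian sphere at r = 10.9 cm (within the shell material, 8.42 cm < r < 14.6 cm).
Enclosed charge is the volume from a to r: Q_enc = (4π/3)ρ(r³ − a³) = -1.129e-6 C.
Gauss's law: E·4πr² = Q_enc/ε₀.
E = |Q_enc|/(4πε₀r²) = (1.129×10^-6)/(4π·8.85×10^-12·(0.109)²) = 8.54e5 N/C.

8.54e5 N/C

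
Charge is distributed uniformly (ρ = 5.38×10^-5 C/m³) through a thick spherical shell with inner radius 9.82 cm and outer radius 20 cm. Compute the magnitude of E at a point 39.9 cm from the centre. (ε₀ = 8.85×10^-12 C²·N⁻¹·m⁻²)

E = 8.98×10^4 V/m

Use a concentric Gaussian sphere at r = 39.9 cm (r > 20 cm, enclosing the whole shell).
Q_enc = ρ·(4π/3)(b³ − a³) = (5.38×10^-5)·(4π/3)·((0.2)³ − (0.0982)³) = 1.589×10^-6 C.
Gauss's law: E·4πr² = Q_enc/ε₀.
E = |Q_enc|/(4πε₀r²) = (1.589e-6)/(4π·8.85×10^-12·(0.399)²) = 8.98e4 N/C.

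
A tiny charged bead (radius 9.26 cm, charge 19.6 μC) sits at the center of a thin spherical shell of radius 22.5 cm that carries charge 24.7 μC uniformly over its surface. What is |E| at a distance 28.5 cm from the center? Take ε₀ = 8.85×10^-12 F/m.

|E| = 4.90×10^6 V/m

Use a concentric Gaussian sphere at r = 28.5 cm (r > 22.5 cm, enclosing both).
Q_enc = (19.6 μC) + (24.7 μC) = 4.43×10^-5 C.
Applying ∮E·dA = Q_enc/ε₀ with Φ = E(4πr²):
E = |Q_enc|/(4πε₀r²) = (4.43×10^-5)/(4π·8.85×10^-12·(0.285)²) = 4.90×10^6 N/C.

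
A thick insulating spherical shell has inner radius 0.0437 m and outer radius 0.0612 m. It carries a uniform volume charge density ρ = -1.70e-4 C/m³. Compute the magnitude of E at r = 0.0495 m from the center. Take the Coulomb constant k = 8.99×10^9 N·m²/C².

By spherical symmetry E is radial; choose a Gaussian sphere of radius r = 0.0495 m (within the shell material, 0.0437 m < r < 0.0612 m).
Only the shell between 0.0437 m and r is enclosed: Q_enc = ρ·(4π/3)(r³ − a³) = (-1.70×10^-4)·(4π/3)·((0.0495)³ − (0.0437)³) = -2.694e-8 C.
Since E is radial and uniform over the Gaussian sphere, Φ = E·4πr² = Q_enc/ε₀.
E = k|Q_enc|/r² = (8.99×10^9)(2.694×10^-8)/(0.0495)² = 9.88×10^4 N/C.

9.88e4 N/C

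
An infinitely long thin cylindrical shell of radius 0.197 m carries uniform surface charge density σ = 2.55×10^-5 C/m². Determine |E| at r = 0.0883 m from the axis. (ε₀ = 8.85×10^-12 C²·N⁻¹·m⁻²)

By cylindrical symmetry E is radial; use a coaxial Gaussian cylinder of radius 0.0883 m and length L (r < 0.197 m, inside the shell).
All the surface charge lies outside this cylinder: Q_enc = 0, hence E = 0.

|E| = 0 N/C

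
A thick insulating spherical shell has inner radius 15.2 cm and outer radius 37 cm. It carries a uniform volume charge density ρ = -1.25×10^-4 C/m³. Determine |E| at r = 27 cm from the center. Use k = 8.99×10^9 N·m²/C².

Symmetry ⇒ E = E(r) r̂. Gaussian sphere of radius r = 27 cm (within the shell material, 15.2 cm < r < 37 cm).
Enclosed charge is the volume from a to r: Q_enc = (4π/3)ρ(r³ − a³) = -8.467×10^-6 C.
Applying ∮E·dA = Q_enc/ε₀ with Φ = E(4πr²):
E = k|Q_enc|/r² = (8.99×10^9)(8.467×10^-6)/(0.27)² = 1.04×10^6 N/C.

E ≈ 1.04e6 N/C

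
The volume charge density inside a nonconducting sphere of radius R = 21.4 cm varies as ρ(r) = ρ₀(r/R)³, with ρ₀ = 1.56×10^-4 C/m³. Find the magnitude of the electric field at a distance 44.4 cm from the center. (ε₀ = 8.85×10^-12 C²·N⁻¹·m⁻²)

|E| = 1.46e5 V/m

By spherical symmetry E is radial; choose a Gaussian sphere of radius r = 44.4 cm (r > R, all charge enclosed).
Q_enc = 4π ∫₀^R ρ₀(r'/R)^3 r'² dr' = 4πρ₀R³/6 = 3.202×10^-6 C.
Since E is radial and uniform over the Gaussian sphere, Φ = E·4πr² = Q_enc/ε₀.
E = |Q_enc|/(4πε₀r²) = (3.202×10^-6)/(4π·8.85×10^-12·(0.444)²) = 1.46×10^5 N/C.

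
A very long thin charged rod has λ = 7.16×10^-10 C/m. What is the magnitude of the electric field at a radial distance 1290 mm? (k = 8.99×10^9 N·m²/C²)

E = 9.98 N/C

Coaxial Gaussian cylinder, radius r = 1290 mm, length L.
Q_enc = λL, so λ_enc = 7.16e-10 C/m.
Applying ∮E·dA = Q_enc/ε₀ with the end caps contributing no flux:
E = 2k|λ_enc|/r = 2(8.99×10^9)(7.16e-10)/(1.29) = 9.98 N/C.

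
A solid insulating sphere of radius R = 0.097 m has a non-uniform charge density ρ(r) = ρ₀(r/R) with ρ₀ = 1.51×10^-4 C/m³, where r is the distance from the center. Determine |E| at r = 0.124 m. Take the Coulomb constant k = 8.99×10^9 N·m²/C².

Use a concentric Gaussian sphere at r = 0.124 m (r > R, all charge enclosed).
Q_enc = 4π ∫₀^R ρ₀(r'/R)^1 r'² dr' = 4πρ₀R³/4 = 4.33×10^-7 C.
By Gauss's law, ∮E·dA = E·4πr² = Q_enc/ε₀.
E = k|Q_enc|/r² = (8.99×10^9)(4.33×10^-7)/(0.124)² = 2.53×10^5 N/C.

E ≈ 2.53×10^5 N/C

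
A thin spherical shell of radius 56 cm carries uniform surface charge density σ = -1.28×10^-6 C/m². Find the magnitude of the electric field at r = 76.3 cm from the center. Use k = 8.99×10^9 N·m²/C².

By spherical symmetry E is radial; choose a Gaussian sphere of radius r = 76.3 cm (r > 56 cm).
The entire shell is enclosed: Q_enc = σ·4πR² = (-1.28×10^-6)·4π·(0.56)² = -5.044×10^-6 C.
Applying ∮E·dA = Q_enc/ε₀ with Φ = E(4πr²):
E = k|Q_enc|/r² = (8.99×10^9)(5.044×10^-6)/(0.763)² = 7.79×10^4 N/C.

E ≈ 7.79×10^4 N/C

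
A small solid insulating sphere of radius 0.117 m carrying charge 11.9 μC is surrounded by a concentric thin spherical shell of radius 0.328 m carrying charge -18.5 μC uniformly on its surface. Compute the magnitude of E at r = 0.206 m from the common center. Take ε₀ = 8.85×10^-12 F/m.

Symmetry ⇒ E = E(r) r̂. Gaussian sphere of radius r = 0.206 m (between the bodies, 0.117 m < r < 0.328 m).
The shell at 0.328 m lies outside the Gaussian surface, so Q_enc = 11.9 μC = 1.19×10^-5 C.
Since E is radial and uniform over the Gaussian sphere, Φ = E·4πr² = Q_enc/ε₀.
E = |Q_enc|/(4πε₀r²) = (1.19e-5)/(4π·8.85×10^-12·(0.206)²) = 2.52×10^6 N/C.

E ≈ 2.52×10^6 N/C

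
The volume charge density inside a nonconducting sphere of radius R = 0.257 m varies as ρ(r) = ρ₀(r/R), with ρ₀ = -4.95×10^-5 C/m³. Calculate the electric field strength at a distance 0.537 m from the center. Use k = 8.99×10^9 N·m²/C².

Use a concentric Gaussian sphere at r = 0.537 m (r > R, all charge enclosed).
Q_enc = 4π ∫₀^R ρ₀(r'/R)^1 r'² dr' = 4πρ₀R³/4 = -2.64×10^-6 C.
Applying ∮E·dA = Q_enc/ε₀ with Φ = E(4πr²):
E = k|Q_enc|/r² = (8.99×10^9)(2.64×10^-6)/(0.537)² = 8.23×10^4 N/C.

8.23e4 N/C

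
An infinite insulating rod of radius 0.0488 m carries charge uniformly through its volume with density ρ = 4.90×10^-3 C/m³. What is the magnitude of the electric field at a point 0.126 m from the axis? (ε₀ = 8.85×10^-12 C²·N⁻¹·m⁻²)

|E| ≈ 5.23e6 V/m

Coaxial Gaussian cylinder, radius r = 0.126 m, length L (r > 0.0488 m, full cross-section enclosed).
λ_enc = ρ·πR² = (4.90×10^-3)π(0.0488)² = 3.666×10^-5 C/m.
Applying ∮E·dA = Q_enc/ε₀ with the end caps contributing no flux:
E = |λ_enc|/(2πε₀r) = (3.666×10^-5)/(2π·8.85×10^-12·0.126) = 5.23×10^6 N/C.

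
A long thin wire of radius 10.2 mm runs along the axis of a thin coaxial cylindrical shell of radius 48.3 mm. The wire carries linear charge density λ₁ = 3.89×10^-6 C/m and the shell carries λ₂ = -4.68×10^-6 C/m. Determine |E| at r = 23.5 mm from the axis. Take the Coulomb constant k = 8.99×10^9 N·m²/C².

|E| ≈ 2.98×10^6 V/m

Choose a coaxial cylinder of radius r = 23.5 mm (arbitrary length L) as the Gaussian surface (between the conductors, 10.2 mm < r < 48.3 mm).
Only the inner wire is enclosed; the outer shell contributes nothing inside itself. λ_enc = λ₁ = 3.89e-6 C/m.
Applying ∮E·dA = Q_enc/ε₀ with the end caps contributing no flux:
E = 2k|λ_enc|/r = 2(8.99×10^9)(3.89×10^-6)/(0.0235) = 2.98×10^6 N/C.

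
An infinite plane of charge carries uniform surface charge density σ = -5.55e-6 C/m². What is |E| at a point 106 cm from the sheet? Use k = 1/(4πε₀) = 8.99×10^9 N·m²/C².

Choose a cylindrical pillbox piercing the sheet, end faces (area A) parallel to it.
Flux Φ = 2EA and Q_enc = σA, so 2EA = σA/ε₀ ⇒ E = |σ|/(2ε₀), independent of distance.
E = 2πk|σ| = 2π(8.99×10^9)(5.55×10^-6) = 3.13e5 N/C.

E = 3.13×10^5 N/C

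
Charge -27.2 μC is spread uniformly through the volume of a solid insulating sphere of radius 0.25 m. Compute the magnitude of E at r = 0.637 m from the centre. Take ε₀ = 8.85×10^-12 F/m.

E ≈ 6.03×10^5 V/m

By spherical symmetry E is radial; choose a Gaussian sphere of radius r = 0.637 m (r > R, so the entire charge is enclosed).
Q_enc = -27.2 μC = -2.72×10^-5 C.
Gauss's law: E·4πr² = Q_enc/ε₀.
E = |Q_enc|/(4πε₀r²) = (2.72×10^-5)/(4π·8.85×10^-12·(0.637)²) = 6.03e5 N/C.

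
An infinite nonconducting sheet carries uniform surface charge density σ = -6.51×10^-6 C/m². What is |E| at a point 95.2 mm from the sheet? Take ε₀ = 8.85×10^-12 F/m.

3.68e5 N/C

The symmetry is planar: E is normal to the sheet and the same magnitude on both sides. Take a pillbox straddling the sheet with end-cap area A.
Only the two end caps contribute flux: Φ = 2EA. With Q_enc = σA, Gauss's law gives E = |σ|/(2ε₀).
E = |σ|/(2ε₀) = (6.51×10^-6)/(2·8.85×10^-12) = 3.68e5 N/C.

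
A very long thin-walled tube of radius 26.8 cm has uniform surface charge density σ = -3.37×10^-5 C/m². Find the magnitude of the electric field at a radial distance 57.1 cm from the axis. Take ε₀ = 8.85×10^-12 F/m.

|E| ≈ 1.79×10^6 N/C

Coaxial Gaussian cylinder, radius r = 57.1 cm, length L (r > 26.8 cm).
The whole shell is enclosed: λ_enc = σ·2πR = (-3.37×10^-5)·2π·(0.268) = -5.675e-5 C/m.
By Gauss's law (flux through the curved wall only), E·2πrL = λ_enc L/ε₀.
E = |λ_enc|/(2πε₀r) = (5.675×10^-5)/(2π·8.85×10^-12·0.571) = 1.79×10^6 N/C.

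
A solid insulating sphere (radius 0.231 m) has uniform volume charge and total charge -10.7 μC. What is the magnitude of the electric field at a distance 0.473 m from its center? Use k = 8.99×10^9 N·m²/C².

|E| ≈ 4.30×10^5 N/C

Use a concentric Gaussian sphere at r = 0.473 m (r > R, so the entire charge is enclosed).
Q_enc = -10.7 μC = -1.07e-5 C.
Since E is radial and uniform over the Gaussian sphere, Φ = E·4πr² = Q_enc/ε₀.
E = k|Q_enc|/r² = (8.99×10^9)(1.07e-5)/(0.473)² = 4.30×10^5 N/C.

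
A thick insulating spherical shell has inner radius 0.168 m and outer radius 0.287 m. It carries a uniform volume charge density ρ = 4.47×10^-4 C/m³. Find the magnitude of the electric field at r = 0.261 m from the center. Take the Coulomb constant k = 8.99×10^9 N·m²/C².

Symmetry ⇒ E = E(r) r̂. Gaussian sphere of radius r = 0.261 m (within the shell material, 0.168 m < r < 0.287 m).
Enclosed charge is the volume from a to r: Q_enc = (4π/3)ρ(r³ − a³) = 2.441e-5 C.
Since E is radial and uniform over the Gaussian sphere, Φ = E·4πr² = Q_enc/ε₀.
E = k|Q_enc|/r² = (8.99×10^9)(2.441e-5)/(0.261)² = 3.22×10^6 N/C.

|E| ≈ 3.22×10^6 N/C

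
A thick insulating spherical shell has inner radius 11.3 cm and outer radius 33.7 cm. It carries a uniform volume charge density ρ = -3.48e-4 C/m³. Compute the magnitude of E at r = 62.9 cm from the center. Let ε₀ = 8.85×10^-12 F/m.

E ≈ 1.22×10^6 V/m

By spherical symmetry E is radial; choose a Gaussian sphere of radius r = 62.9 cm (r > 33.7 cm, enclosing the whole shell).
Q_enc = ρ·(4π/3)(b³ − a³) = (-3.48×10^-4)·(4π/3)·((0.337)³ − (0.113)³) = -5.369×10^-5 C.
Since E is radial and uniform over the Gaussian sphere, Φ = E·4πr² = Q_enc/ε₀.
E = |Q_enc|/(4πε₀r²) = (5.369e-5)/(4π·8.85×10^-12·(0.629)²) = 1.22×10^6 N/C.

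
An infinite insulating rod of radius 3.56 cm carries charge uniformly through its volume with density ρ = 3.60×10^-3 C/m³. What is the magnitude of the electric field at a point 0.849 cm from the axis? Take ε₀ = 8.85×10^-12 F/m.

Coaxial Gaussian cylinder, radius r = 0.849 cm, length L (r < R).
Charge inside radius r per length L is ρ·πr²·L, so λ_enc = ρπr² = 8.152×10^-7 C/m.
By Gauss's law (flux through the curved wall only), E·2πrL = λ_enc L/ε₀.
E = |λ_enc|/(2πε₀r) = (8.152×10^-7)/(2π·8.85×10^-12·0.00849) = 1.73×10^6 N/C.

|E| = 1.73×10^6 N/C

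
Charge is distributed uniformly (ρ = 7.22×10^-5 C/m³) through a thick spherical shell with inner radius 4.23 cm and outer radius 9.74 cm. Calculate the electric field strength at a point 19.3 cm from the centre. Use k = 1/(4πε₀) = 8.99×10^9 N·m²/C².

E = 6.19e4 V/m

Symmetry ⇒ E = E(r) r̂. Gaussian sphere of radius r = 19.3 cm (r > 9.74 cm, enclosing the whole shell).
Q_enc = ρ·(4π/3)(b³ − a³) = (7.22×10^-5)·(4π/3)·((0.0974)³ − (0.0423)³) = 2.566×10^-7 C.
Since E is radial and uniform over the Gaussian sphere, Φ = E·4πr² = Q_enc/ε₀.
E = k|Q_enc|/r² = (8.99×10^9)(2.566×10^-7)/(0.193)² = 6.19×10^4 N/C.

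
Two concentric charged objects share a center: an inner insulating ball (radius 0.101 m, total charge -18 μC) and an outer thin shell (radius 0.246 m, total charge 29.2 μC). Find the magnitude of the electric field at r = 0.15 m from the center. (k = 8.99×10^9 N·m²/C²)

E = 7.19e6 N/C

Symmetry ⇒ E = E(r) r̂. Gaussian sphere of radius r = 0.15 m (between the bodies, 0.101 m < r < 0.246 m).
Only the inner charge is enclosed; the outer shell contributes nothing inside itself. Q_enc = -18 μC = -1.80e-5 C.
Since E is radial and uniform over the Gaussian sphere, Φ = E·4πr² = Q_enc/ε₀.
E = k|Q_enc|/r² = (8.99×10^9)(1.80e-5)/(0.15)² = 7.19e6 N/C.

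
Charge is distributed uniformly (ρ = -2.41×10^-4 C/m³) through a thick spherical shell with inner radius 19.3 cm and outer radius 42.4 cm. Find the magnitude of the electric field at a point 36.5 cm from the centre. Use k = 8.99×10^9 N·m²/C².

2.82×10^6 N/C

Use a concentric Gaussian sphere at r = 36.5 cm (within the shell material, 19.3 cm < r < 42.4 cm).
Enclosed charge is the volume from a to r: Q_enc = (4π/3)ρ(r³ − a³) = -4.183e-5 C.
Gauss's law: E·4πr² = Q_enc/ε₀.
E = k|Q_enc|/r² = (8.99×10^9)(4.183×10^-5)/(0.365)² = 2.82×10^6 N/C.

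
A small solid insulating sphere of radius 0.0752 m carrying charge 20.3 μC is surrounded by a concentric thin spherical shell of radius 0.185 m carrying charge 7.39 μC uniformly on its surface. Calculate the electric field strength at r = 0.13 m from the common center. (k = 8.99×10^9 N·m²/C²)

E = 1.08×10^7 V/m

By spherical symmetry E is radial; choose a Gaussian sphere of radius r = 0.13 m (between the bodies, 0.0752 m < r < 0.185 m).
Only the inner charge is enclosed; the outer shell contributes nothing inside itself. Q_enc = 20.3 μC = 2.03e-5 C.
By Gauss's law, ∮E·dA = E·4πr² = Q_enc/ε₀.
E = k|Q_enc|/r² = (8.99×10^9)(2.03×10^-5)/(0.13)² = 1.08×10^7 N/C.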